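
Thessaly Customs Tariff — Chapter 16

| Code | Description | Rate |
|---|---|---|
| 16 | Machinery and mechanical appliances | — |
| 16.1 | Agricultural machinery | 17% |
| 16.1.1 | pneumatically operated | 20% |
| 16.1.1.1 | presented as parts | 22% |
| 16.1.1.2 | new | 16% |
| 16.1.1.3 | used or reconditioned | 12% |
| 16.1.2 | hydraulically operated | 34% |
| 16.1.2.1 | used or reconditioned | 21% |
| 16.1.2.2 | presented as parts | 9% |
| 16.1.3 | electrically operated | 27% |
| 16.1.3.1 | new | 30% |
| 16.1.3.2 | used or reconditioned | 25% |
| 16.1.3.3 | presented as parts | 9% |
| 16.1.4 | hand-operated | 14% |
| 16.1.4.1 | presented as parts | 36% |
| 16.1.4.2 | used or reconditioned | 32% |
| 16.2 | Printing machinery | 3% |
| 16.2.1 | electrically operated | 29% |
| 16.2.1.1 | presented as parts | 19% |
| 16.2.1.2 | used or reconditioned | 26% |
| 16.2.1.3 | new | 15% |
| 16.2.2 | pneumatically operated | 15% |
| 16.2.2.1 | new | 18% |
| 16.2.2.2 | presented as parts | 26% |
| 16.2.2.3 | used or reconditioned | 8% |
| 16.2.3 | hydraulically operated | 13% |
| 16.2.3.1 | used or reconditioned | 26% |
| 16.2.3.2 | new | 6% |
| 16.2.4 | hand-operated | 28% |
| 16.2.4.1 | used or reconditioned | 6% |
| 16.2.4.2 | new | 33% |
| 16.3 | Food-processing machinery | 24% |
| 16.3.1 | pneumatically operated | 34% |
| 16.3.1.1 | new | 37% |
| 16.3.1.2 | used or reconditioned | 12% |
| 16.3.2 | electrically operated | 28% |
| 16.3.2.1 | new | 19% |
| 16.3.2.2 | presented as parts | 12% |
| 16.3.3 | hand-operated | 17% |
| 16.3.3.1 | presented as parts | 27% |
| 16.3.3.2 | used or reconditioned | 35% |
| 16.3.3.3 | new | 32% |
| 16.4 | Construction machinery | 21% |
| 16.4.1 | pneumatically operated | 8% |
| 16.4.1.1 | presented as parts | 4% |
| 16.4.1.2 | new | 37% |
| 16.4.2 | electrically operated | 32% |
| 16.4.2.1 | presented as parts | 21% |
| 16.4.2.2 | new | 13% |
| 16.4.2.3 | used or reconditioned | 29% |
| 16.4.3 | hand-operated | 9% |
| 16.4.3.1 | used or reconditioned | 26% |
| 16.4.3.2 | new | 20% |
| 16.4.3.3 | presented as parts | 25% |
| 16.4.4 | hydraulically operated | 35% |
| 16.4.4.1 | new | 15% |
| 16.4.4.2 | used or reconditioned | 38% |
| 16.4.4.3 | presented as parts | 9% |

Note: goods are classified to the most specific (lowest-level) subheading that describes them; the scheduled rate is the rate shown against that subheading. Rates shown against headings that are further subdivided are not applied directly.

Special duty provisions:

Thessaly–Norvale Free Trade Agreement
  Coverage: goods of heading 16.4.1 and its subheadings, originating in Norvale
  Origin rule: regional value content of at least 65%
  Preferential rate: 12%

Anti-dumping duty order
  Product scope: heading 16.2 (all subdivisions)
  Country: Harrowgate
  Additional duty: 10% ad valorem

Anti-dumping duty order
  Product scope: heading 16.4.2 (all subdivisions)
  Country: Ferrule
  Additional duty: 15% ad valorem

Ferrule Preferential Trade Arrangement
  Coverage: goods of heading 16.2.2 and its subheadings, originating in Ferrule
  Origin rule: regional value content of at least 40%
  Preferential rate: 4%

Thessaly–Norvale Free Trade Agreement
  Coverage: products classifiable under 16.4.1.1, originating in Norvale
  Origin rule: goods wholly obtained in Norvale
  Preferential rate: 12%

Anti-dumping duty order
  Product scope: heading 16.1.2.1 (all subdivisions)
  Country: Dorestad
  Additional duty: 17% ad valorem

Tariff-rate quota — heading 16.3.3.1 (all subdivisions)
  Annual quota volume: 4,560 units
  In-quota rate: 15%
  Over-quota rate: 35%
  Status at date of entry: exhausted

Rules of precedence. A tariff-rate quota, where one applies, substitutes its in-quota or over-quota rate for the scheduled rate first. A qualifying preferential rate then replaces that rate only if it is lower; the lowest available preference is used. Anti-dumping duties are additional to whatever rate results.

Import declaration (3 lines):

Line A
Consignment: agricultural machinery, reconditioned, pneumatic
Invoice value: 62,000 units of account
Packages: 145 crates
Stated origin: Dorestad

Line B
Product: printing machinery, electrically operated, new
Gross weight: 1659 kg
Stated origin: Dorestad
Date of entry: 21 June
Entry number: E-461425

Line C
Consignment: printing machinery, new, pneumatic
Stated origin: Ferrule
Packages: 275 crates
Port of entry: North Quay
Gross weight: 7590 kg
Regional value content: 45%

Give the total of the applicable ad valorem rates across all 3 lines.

31%

Line A: agricultural → 16.1; pneumatic → 16.1.1; reconditioned → 16.1.1.3. Scheduled 12%. No special measure applies. → 12%.
Line B: printing → 16.2; electrically operated → 16.2.1; new → 16.2.1.3. Scheduled 15%. No special measure applies. → 15%.
Line C: printing → 16.2; pneumatic → 16.2.2; new → 16.2.2.1. Scheduled 18%. Ferrule agreement on 16.2.2: RVC ≥ 40% → 4% available; preferential 4%. → 4%.
Sum: 12% + 15% + 4% = 31%.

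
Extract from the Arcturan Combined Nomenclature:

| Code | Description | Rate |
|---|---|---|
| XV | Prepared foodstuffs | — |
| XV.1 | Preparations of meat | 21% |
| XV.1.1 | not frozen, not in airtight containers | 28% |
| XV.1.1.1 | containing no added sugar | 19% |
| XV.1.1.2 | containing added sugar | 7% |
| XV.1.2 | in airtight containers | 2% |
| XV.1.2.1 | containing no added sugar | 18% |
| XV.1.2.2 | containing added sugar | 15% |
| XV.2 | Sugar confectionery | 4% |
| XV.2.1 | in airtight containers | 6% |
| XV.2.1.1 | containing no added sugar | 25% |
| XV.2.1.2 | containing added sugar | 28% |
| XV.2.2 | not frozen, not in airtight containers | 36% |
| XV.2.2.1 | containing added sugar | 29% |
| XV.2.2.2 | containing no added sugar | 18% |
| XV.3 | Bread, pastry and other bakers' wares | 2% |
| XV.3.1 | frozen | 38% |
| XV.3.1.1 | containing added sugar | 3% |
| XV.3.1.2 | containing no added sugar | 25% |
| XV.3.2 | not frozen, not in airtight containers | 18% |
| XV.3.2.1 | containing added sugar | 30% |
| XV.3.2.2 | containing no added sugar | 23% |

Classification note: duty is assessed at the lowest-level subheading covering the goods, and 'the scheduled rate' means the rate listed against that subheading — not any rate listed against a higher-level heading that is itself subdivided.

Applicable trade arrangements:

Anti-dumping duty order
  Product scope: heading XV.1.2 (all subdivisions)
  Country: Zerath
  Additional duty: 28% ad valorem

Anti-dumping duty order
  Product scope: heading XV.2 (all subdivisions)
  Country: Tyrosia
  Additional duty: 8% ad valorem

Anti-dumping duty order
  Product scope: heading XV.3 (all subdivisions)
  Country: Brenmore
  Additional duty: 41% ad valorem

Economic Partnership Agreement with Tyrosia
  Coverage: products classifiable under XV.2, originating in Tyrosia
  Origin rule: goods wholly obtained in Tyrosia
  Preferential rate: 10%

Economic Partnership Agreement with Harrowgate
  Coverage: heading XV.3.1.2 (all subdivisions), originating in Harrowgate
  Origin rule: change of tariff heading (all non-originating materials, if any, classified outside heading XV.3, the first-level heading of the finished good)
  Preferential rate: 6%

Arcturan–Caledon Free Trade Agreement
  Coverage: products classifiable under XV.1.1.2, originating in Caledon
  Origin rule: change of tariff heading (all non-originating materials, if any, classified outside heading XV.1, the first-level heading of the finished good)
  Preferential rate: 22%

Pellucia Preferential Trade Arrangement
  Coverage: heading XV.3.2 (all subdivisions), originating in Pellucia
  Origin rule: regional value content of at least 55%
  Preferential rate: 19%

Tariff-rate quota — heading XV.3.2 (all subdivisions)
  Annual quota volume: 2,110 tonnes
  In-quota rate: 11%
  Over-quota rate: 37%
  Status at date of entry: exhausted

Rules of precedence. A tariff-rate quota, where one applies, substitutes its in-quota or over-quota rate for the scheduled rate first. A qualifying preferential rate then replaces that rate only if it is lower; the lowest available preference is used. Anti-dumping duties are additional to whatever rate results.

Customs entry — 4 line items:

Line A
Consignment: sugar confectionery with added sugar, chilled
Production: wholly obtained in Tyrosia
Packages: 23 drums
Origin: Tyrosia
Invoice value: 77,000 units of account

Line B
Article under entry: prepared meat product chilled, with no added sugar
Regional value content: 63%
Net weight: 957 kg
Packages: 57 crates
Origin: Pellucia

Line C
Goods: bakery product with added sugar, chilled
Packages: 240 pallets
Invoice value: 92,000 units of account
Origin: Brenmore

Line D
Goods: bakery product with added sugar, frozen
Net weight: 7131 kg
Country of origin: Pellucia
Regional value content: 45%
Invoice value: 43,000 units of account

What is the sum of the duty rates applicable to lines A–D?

Line A: sugar confectionery → XV.2; chilled → XV.2.2; with added sugar → XV.2.2.1. Scheduled 29%. Tyrosia agreement on XV.2: wholly obtained → 10% available; preferential 10%; anti-dumping (Tyrosia, XV.2): +8%; total 10% + 8% = 18%. → 18%.
Line B: prepared meat product → XV.1; chilled → XV.1.1; with no added sugar → XV.1.1.1. Scheduled 19%. Pellucia agreement on XV.3.2: XV.1.1.1 not covered. → 19%.
Line C: bakery product → XV.3; chilled → XV.3.2; with added sugar → XV.3.2.1. Scheduled 30%. quota on XV.3.2 exhausted → over-quota 37%; anti-dumping (Brenmore, XV.3): +41%; total 37% + 41% = 78%. → 78%.
Line D: bakery product → XV.3; frozen → XV.3.1; with added sugar → XV.3.1.1. Scheduled 3%. Pellucia agreement on XV.3.2: XV.3.1.1 not covered. → 3%.
Sum: 18% + 19% + 78% + 3% = 118%.

118%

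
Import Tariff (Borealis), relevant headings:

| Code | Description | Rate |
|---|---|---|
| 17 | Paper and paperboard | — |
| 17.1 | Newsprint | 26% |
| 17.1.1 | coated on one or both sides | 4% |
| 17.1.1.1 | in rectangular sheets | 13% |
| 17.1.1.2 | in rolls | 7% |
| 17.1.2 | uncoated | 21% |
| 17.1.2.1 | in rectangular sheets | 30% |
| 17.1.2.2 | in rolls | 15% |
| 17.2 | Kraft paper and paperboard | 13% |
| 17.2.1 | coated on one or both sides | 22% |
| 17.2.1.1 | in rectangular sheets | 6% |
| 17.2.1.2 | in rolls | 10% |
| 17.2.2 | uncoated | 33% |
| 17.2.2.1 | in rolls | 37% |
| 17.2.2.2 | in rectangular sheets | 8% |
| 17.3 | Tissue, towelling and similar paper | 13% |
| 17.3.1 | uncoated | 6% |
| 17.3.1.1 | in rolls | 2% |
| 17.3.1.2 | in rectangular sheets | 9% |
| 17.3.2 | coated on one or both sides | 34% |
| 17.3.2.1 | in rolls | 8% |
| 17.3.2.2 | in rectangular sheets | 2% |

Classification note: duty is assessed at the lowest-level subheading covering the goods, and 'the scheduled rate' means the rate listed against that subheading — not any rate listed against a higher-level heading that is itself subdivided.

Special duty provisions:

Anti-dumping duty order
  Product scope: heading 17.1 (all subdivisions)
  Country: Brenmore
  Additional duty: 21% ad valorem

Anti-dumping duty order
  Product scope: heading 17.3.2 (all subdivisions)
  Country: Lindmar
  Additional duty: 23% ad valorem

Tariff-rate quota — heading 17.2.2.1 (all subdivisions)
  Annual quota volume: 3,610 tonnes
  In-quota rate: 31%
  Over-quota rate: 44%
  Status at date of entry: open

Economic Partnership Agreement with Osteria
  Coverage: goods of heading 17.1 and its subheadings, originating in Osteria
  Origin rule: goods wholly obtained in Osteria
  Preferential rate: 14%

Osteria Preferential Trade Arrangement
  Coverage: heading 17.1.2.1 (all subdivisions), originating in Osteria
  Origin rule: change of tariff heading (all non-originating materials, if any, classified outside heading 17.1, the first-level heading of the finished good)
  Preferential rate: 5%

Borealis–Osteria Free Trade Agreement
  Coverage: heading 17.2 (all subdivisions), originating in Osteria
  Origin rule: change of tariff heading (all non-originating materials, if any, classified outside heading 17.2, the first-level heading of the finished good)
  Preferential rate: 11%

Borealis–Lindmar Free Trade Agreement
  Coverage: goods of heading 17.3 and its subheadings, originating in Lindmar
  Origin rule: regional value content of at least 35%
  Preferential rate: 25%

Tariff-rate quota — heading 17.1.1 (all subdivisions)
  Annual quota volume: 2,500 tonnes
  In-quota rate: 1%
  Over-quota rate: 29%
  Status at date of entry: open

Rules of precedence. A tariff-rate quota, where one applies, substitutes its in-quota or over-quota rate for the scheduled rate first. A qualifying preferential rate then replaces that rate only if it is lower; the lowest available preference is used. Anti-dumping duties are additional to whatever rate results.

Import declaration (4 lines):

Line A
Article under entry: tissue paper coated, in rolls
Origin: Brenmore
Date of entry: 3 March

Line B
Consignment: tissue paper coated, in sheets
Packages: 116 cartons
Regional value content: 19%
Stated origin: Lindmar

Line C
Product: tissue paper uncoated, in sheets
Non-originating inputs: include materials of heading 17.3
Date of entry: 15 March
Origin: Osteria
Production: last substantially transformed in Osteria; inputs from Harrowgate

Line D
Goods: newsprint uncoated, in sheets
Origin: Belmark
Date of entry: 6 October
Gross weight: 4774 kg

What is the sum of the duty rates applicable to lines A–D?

Line A: tissue paper → 17.3; coated → 17.3.2; in rolls → 17.3.2.1. Scheduled 8%. No special measure applies. → 8%.
Line B: tissue paper → 17.3; coated → 17.3.2; in sheets → 17.3.2.2. Scheduled 2%. Lindmar agreement on 17.3: RVC < 35%; anti-dumping (Lindmar, 17.3.2): +23%; total 2% + 23% = 25%. → 25%.
Line C: tissue paper → 17.3; uncoated → 17.3.1; in sheets → 17.3.1.2. Scheduled 9%. Osteria agreement on 17.1: 17.3.1.2 not covered; Osteria agreement on 17.1.2.1: 17.3.1.2 not covered; Osteria agreement on 17.2: 17.3.1.2 not covered. → 9%.
Line D: newsprint → 17.1; uncoated → 17.1.2; in sheets → 17.1.2.1. Scheduled 30%. No special measure applies. → 30%.
Sum: 8% + 25% + 9% + 30% = 72%.

72%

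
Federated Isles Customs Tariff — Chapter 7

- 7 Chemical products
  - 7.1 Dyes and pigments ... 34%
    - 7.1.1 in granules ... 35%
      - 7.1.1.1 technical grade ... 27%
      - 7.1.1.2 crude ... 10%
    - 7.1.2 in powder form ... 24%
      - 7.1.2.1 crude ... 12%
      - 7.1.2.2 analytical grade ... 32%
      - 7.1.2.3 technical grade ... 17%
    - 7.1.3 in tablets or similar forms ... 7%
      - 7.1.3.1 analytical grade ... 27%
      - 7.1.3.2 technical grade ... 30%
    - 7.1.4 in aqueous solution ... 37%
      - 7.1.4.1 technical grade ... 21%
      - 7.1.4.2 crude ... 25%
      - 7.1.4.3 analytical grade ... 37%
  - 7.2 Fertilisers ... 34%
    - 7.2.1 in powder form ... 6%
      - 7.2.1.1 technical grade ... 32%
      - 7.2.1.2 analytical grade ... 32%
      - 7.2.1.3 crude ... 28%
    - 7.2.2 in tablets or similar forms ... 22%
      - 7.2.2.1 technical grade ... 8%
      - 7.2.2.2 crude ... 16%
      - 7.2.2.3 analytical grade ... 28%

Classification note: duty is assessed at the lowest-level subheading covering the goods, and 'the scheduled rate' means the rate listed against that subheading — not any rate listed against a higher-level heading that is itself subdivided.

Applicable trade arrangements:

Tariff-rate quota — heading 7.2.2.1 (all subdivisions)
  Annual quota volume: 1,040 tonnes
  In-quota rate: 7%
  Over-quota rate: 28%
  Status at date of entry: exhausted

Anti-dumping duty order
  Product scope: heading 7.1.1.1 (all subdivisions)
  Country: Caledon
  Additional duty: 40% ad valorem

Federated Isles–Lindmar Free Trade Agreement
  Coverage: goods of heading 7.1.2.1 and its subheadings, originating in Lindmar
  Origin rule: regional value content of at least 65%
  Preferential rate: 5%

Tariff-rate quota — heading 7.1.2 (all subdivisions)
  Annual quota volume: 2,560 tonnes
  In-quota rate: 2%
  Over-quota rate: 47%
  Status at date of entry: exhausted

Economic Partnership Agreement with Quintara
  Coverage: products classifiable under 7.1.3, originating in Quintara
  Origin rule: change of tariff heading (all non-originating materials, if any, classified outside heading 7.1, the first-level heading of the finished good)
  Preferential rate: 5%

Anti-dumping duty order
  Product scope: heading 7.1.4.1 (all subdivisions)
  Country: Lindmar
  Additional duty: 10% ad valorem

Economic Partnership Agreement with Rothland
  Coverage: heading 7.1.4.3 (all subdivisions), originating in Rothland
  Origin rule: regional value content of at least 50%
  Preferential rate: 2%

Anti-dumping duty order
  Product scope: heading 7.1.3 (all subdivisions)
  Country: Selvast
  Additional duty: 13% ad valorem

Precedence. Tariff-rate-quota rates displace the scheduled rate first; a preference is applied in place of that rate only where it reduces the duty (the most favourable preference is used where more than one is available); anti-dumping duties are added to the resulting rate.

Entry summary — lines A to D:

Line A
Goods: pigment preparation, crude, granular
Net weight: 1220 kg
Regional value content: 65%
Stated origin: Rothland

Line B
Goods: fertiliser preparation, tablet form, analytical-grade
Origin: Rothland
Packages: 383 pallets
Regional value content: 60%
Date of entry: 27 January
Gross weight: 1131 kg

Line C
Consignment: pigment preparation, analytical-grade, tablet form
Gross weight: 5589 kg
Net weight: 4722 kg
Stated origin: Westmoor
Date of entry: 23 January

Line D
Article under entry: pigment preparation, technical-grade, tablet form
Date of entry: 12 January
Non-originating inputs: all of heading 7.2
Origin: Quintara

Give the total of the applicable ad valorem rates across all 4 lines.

Line A: pigment → 7.1; granular → 7.1.1; crude → 7.1.1.2. Scheduled 10%. Rothland agreement on 7.1.4.3: 7.1.1.2 not covered. → 10%.
Line B: fertiliser → 7.2; tablet form → 7.2.2; analytical-grade → 7.2.2.3. Scheduled 28%. Rothland agreement on 7.1.4.3: 7.2.2.3 not covered. → 28%.
Line C: pigment → 7.1; tablet form → 7.1.3; analytical-grade → 7.1.3.1. Scheduled 27%. No special measure applies. → 27%.
Line D: pigment → 7.1; tablet form → 7.1.3; technical-grade → 7.1.3.2. Scheduled 30%. Quintara agreement on 7.1.3: CTH met → 5% available; preferential 5%. → 5%.
Sum: 10% + 28% + 27% + 5% = 70%.

70%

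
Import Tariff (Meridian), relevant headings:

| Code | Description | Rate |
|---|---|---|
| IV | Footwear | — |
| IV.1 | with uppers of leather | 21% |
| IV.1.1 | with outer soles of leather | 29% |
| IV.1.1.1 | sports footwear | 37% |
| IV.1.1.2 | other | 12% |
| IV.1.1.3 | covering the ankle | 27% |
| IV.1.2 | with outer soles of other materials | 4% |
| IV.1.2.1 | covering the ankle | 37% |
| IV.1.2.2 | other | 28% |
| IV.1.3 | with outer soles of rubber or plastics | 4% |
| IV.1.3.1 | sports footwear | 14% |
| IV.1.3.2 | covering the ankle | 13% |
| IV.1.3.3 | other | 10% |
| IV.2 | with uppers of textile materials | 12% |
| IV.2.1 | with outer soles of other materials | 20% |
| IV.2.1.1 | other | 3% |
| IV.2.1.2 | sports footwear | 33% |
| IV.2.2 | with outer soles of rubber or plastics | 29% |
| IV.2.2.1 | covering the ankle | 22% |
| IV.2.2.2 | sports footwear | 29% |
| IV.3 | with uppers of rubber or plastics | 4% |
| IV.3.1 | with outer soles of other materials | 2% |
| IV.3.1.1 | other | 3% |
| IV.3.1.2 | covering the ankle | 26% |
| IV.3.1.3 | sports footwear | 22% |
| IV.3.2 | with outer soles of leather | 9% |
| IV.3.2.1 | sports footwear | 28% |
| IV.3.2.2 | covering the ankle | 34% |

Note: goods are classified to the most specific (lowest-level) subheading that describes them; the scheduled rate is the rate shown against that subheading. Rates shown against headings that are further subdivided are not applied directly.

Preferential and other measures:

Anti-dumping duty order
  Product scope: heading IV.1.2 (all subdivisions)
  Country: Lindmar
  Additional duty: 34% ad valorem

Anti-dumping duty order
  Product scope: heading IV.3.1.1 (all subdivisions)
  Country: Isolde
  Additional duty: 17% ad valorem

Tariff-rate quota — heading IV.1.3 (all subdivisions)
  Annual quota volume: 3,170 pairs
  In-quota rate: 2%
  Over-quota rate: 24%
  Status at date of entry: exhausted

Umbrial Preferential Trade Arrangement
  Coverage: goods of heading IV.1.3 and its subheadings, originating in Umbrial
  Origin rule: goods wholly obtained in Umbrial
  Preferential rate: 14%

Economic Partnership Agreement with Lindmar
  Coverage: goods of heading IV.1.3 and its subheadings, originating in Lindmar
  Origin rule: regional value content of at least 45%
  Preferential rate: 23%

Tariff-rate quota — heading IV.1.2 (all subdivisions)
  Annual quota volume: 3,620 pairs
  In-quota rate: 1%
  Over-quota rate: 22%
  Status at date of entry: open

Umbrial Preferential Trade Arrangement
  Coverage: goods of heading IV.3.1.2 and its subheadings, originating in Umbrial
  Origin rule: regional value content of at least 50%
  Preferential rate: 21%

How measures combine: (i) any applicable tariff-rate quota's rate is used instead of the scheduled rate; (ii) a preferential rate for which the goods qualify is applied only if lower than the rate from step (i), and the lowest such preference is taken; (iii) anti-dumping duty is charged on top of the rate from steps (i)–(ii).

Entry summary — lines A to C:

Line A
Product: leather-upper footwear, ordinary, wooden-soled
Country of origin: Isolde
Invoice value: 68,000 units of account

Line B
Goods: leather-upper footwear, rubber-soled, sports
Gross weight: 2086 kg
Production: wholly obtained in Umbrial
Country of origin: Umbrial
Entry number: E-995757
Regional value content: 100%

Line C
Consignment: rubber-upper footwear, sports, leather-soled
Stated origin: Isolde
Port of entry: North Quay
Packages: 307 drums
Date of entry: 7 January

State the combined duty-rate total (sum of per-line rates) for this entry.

Line A: leather-upper → IV.1; wooden-soled → IV.1.2; ordinary → IV.1.2.2. Scheduled 28%. quota on IV.1.2 open → in-quota 1%. → 1%.
Line B: leather-upper → IV.1; rubber-soled → IV.1.3; sports → IV.1.3.1. Scheduled 14%. quota on IV.1.3 exhausted → over-quota 24%; Umbrial agreement on IV.1.3: wholly obtained → 14% available; Umbrial agreement on IV.3.1.2: IV.1.3.1 not covered; preferential 14%. → 14%.
Line C: rubber-upper → IV.3; leather-soled → IV.3.2; sports → IV.3.2.1. Scheduled 28%. No special measure applies. → 28%.
Sum: 1% + 14% + 28% = 43%.

43%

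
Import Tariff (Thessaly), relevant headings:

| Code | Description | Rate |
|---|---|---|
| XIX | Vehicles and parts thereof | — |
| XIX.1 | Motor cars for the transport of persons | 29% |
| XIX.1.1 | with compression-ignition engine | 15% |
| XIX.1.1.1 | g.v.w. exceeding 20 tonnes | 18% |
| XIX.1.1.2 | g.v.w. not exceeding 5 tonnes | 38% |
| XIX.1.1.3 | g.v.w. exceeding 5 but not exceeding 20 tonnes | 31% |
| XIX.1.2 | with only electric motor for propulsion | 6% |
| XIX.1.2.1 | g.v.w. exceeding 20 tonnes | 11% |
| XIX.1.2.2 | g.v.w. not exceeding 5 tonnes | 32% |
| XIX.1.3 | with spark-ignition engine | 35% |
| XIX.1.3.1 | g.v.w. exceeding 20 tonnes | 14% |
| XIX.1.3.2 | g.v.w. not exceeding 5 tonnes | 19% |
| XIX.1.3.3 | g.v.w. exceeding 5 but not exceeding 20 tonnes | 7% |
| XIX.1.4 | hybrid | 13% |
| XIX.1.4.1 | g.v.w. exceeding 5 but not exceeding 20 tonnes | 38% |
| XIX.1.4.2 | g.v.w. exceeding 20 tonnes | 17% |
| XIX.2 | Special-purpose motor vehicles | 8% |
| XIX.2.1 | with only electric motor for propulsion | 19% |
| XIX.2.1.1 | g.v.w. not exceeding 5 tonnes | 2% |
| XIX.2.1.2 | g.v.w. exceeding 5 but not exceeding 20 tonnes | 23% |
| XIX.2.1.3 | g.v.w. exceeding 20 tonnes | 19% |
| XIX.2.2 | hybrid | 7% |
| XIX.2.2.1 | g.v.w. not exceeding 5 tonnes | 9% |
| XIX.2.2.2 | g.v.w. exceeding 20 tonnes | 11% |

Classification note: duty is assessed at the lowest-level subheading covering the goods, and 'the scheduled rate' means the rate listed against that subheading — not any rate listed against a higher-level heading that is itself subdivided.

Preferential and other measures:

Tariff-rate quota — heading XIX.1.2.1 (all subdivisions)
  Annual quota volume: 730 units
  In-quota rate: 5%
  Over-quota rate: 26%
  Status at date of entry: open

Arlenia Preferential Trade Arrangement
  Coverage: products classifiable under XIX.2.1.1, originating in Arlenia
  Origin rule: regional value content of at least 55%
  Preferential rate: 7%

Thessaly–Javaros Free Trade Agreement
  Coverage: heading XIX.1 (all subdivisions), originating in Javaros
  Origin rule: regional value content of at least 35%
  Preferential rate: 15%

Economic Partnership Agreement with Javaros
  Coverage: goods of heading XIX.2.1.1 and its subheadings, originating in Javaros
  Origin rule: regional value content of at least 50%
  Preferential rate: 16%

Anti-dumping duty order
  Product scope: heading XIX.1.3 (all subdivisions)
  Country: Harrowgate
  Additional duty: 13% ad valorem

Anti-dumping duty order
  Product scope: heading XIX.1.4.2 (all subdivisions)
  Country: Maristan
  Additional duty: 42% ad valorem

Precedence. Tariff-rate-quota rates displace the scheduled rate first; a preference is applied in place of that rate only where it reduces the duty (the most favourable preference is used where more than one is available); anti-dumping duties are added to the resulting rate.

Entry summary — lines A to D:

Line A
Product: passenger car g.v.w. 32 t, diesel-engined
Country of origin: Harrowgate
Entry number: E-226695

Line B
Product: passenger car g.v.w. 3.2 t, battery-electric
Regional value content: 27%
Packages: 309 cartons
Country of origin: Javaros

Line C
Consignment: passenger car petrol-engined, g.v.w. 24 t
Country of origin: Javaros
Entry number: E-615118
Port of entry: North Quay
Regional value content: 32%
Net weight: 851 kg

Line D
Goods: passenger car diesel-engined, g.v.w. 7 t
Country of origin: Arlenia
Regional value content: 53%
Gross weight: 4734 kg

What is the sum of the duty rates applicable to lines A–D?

95%

Line A: passenger car → XIX.1; diesel-engined → XIX.1.1; g.v.w. 32 t → XIX.1.1.1. Scheduled 18%. No special measure applies. → 18%.
Line B: passenger car → XIX.1; battery-electric → XIX.1.2; g.v.w. 3.2 t → XIX.1.2.2. Scheduled 32%. Javaros agreement on XIX.1: RVC < 35%; Javaros agreement on XIX.2.1.1: XIX.1.2.2 not covered. → 32%.
Line C: passenger car → XIX.1; petrol-engined → XIX.1.3; g.v.w. 24 t → XIX.1.3.1. Scheduled 14%. Javaros agreement on XIX.1: RVC < 35%; Javaros agreement on XIX.2.1.1: XIX.1.3.1 not covered. → 14%.
Line D: passenger car → XIX.1; diesel-engined → XIX.1.1; g.v.w. 7 t → XIX.1.1.3. Scheduled 31%. Arlenia agreement on XIX.2.1.1: XIX.1.1.3 not covered. → 31%.
Sum: 18% + 32% + 14% + 31% = 95%.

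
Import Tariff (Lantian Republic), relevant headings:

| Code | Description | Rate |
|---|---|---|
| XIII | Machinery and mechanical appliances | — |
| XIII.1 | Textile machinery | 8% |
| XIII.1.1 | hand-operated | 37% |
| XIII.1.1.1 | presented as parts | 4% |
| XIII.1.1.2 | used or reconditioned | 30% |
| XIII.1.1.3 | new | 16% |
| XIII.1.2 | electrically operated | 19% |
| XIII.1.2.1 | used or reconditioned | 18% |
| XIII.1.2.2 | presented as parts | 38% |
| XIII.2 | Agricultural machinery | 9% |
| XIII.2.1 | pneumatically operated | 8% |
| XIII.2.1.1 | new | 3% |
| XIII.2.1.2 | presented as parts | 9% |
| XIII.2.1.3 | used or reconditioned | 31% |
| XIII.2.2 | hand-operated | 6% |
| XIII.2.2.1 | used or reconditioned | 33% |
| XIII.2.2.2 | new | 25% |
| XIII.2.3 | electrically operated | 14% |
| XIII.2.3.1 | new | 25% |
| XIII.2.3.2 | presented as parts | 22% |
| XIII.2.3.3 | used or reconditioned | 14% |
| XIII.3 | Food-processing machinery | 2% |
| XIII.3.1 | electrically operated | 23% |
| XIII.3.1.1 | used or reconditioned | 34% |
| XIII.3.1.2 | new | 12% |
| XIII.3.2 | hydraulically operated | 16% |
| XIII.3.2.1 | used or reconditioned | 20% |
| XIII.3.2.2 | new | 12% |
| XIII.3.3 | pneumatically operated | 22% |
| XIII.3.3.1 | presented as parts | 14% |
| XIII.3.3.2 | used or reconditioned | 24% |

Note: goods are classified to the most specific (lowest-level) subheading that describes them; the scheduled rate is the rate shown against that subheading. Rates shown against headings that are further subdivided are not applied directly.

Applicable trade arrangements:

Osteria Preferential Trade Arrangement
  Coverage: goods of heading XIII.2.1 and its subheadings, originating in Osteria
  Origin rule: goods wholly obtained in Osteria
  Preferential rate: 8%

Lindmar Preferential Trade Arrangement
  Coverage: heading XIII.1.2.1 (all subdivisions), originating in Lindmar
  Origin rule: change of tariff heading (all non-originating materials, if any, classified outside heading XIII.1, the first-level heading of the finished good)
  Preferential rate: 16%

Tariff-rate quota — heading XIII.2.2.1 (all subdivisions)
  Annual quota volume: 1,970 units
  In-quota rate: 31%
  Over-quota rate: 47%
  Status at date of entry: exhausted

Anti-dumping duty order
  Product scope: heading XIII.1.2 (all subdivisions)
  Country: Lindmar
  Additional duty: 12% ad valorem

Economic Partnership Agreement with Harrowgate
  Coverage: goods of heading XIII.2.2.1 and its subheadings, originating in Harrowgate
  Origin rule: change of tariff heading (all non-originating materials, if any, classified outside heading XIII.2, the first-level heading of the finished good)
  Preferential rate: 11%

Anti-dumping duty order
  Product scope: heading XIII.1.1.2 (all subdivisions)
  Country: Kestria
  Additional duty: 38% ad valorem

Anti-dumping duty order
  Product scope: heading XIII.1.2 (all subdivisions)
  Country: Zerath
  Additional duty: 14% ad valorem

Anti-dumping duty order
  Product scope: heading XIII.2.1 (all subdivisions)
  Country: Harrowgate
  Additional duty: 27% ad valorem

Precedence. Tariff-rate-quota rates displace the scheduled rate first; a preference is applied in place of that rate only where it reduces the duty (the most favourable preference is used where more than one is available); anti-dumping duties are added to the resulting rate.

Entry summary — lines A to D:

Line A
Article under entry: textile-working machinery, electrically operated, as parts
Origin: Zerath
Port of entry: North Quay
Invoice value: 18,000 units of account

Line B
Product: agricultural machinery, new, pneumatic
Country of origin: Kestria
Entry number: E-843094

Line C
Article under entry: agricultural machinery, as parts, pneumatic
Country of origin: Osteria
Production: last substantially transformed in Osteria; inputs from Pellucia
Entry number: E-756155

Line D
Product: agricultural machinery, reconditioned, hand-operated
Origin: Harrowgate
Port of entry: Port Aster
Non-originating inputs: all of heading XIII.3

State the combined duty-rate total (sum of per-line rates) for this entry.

Line A: textile-working → XIII.1; electrically operated → XIII.1.2; as parts → XIII.1.2.2. Scheduled 38%. anti-dumping (Zerath, XIII.1.2): +14%; total 38% + 14% = 52%. → 52%.
Line B: agricultural → XIII.2; pneumatic → XIII.2.1; new → XIII.2.1.1. Scheduled 3%. No special measure applies. → 3%.
Line C: agricultural → XIII.2; pneumatic → XIII.2.1; as parts → XIII.2.1.2. Scheduled 9%. Osteria agreement on XIII.2.1: not wholly obtained. → 9%.
Line D: agricultural → XIII.2; hand-operated → XIII.2.2; reconditioned → XIII.2.2.1. Scheduled 33%. quota on XIII.2.2.1 exhausted → over-quota 47%; Harrowgate agreement on XIII.2.2.1: CTH met → 11% available; preferential 11%. → 11%.
Sum: 52% + 3% + 9% + 11% = 75%.

75%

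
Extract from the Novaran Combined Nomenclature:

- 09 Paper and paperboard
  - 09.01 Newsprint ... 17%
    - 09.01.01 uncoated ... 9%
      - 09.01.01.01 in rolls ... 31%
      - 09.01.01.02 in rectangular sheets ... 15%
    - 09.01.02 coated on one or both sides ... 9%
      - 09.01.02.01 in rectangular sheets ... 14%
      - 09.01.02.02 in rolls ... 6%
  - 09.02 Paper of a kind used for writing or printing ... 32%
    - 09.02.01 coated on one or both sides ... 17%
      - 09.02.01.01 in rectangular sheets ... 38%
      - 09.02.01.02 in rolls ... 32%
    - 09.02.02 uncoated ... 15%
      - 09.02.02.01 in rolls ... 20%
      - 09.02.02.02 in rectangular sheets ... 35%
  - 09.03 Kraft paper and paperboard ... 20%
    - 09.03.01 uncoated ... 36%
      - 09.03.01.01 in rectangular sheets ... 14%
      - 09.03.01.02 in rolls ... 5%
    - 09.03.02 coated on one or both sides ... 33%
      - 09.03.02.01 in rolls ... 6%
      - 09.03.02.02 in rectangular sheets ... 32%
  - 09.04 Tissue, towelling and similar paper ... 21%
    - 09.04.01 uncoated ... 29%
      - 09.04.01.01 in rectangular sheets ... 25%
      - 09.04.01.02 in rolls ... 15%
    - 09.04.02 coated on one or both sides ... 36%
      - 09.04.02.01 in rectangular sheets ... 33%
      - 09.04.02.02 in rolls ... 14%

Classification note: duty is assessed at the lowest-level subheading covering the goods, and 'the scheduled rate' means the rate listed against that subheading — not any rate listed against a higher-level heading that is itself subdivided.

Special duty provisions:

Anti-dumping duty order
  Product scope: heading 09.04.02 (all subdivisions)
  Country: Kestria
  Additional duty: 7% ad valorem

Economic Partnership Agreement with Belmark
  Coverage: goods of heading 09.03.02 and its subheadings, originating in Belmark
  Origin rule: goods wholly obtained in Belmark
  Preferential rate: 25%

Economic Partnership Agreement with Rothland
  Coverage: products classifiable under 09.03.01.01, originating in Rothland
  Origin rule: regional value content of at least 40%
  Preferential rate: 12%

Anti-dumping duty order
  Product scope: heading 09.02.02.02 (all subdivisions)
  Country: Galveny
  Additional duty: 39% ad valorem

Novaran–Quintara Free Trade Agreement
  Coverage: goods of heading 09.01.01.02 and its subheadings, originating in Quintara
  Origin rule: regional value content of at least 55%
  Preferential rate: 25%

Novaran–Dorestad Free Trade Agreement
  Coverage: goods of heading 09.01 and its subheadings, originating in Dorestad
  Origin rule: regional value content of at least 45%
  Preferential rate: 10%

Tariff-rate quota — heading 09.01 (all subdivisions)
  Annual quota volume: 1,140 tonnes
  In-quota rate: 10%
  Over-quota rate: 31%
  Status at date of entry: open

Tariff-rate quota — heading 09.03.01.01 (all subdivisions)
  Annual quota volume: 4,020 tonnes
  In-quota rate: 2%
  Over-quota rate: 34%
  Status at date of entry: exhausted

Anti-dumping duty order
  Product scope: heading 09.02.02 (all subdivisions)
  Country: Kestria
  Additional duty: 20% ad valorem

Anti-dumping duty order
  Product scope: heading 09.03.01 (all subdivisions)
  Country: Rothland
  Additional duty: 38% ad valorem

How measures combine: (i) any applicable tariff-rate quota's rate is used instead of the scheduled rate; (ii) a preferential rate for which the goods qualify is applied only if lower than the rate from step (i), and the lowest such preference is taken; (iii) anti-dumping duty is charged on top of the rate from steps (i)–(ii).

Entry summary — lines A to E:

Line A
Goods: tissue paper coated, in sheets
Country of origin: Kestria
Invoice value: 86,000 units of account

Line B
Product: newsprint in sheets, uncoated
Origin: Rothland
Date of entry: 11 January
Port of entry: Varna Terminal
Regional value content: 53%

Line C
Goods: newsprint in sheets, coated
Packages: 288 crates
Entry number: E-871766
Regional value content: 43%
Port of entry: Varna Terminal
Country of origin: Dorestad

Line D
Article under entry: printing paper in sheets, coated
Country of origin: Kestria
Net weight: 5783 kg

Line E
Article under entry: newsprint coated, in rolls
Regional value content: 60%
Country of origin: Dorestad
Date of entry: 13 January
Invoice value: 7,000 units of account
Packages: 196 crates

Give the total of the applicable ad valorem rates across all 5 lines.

108%

Line A: tissue paper → 09.04; coated → 09.04.02; in sheets → 09.04.02.01. Scheduled 33%. anti-dumping (Kestria, 09.04.02): +7%; total 33% + 7% = 40%. → 40%.
Line B: newsprint → 09.01; uncoated → 09.01.01; in sheets → 09.01.01.02. Scheduled 15%. quota on 09.01 open → in-quota 10%; Rothland agreement on 09.03.01.01: 09.01.01.02 not covered. → 10%.
Line C: newsprint → 09.01; coated → 09.01.02; in sheets → 09.01.02.01. Scheduled 14%. quota on 09.01 open → in-quota 10%; Dorestad agreement on 09.01: RVC < 45%. → 10%.
Line D: printing paper → 09.02; coated → 09.02.01; in sheets → 09.02.01.01. Scheduled 38%. No special measure applies. → 38%.
Line E: newsprint → 09.01; coated → 09.01.02; in rolls → 09.01.02.02. Scheduled 6%. quota on 09.01 open → in-quota 10%; Dorestad agreement on 09.01: RVC ≥ 45% → 10% available; preference 10% not lower than 10% → no reduction. → 10%.
Sum: 40% + 10% + 10% + 38% + 10% = 108%.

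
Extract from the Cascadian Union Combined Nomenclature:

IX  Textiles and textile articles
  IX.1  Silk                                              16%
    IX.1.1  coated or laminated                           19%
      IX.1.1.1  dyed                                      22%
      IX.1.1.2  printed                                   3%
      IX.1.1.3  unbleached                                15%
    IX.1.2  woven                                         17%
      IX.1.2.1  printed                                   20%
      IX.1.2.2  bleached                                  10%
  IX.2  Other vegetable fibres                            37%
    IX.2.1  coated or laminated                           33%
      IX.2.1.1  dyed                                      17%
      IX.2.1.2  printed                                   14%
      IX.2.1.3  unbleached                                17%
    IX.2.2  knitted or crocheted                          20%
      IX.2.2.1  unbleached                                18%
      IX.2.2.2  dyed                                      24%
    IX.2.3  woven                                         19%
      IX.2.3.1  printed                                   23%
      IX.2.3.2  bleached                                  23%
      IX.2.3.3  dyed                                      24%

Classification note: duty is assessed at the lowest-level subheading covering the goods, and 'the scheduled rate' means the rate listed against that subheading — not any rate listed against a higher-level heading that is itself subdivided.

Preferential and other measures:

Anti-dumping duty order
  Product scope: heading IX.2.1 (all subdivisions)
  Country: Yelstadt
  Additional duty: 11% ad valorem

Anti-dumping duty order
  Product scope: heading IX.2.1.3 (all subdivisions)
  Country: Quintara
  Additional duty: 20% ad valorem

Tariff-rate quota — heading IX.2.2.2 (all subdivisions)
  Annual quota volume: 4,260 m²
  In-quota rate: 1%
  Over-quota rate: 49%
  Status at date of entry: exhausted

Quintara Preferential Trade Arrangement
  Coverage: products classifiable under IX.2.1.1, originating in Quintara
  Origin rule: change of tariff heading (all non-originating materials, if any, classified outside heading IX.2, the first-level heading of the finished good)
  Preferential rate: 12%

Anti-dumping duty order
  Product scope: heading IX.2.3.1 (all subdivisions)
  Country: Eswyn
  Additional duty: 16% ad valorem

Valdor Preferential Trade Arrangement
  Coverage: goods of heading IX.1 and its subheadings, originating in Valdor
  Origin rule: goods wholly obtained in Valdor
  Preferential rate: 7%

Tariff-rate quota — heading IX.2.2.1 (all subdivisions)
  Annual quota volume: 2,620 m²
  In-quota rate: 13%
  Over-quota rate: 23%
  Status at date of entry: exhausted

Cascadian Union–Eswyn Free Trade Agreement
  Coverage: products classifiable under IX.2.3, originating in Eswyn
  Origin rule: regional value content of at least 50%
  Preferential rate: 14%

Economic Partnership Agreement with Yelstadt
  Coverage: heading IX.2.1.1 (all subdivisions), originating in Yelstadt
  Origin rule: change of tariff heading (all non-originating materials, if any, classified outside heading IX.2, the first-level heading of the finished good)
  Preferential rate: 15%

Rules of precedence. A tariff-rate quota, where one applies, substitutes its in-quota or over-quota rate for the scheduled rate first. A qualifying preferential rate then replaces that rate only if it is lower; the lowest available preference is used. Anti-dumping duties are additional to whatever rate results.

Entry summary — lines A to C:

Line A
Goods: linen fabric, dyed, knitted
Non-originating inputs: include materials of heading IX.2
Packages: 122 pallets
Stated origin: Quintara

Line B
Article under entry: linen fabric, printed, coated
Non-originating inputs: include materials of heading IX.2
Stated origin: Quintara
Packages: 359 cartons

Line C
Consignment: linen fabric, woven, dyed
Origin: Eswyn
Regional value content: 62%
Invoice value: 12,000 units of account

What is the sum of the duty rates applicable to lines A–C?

77%

Line A: linen → IX.2; knitted → IX.2.2; dyed → IX.2.2.2. Scheduled 24%. quota on IX.2.2.2 exhausted → over-quota 49%; Quintara agreement on IX.2.1.1: IX.2.2.2 not covered. → 49%.
Line B: linen → IX.2; coated → IX.2.1; printed → IX.2.1.2. Scheduled 14%. Quintara agreement on IX.2.1.1: IX.2.1.2 not covered. → 14%.
Line C: linen → IX.2; woven → IX.2.3; dyed → IX.2.3.3. Scheduled 24%. Eswyn agreement on IX.2.3: RVC ≥ 50% → 14% available; preferential 14%. → 14%.
Sum: 49% + 14% + 14% = 77%.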